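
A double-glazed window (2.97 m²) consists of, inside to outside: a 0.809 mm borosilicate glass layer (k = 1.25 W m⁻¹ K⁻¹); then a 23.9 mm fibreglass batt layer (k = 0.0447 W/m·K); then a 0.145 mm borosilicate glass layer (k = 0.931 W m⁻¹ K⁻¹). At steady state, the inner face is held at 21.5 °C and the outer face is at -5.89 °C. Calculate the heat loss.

Treat each layer as a resistance in series:
  R_borosilicate glass = L/(kA) = 8.09×10^-4/(1.25·2.97) = 2.179×10^-4 K/W
  R_fibreglass batt = L/(kA) = 0.0239/(0.0447·2.97) = 0.1800 K/W
  R_borosilicate glass = L/(kA) = 1.45×10^-4/(0.931·2.97) = 5.244×10^-5 K/W
ΣR = 2.179×10^-4 + 0.1800 + 5.244×10^-5 = 0.1803 K/W
Q = ΔT/ΣR = (21.5 °C − -5.89 °C)/0.1803 = 152 W

Q = 152 W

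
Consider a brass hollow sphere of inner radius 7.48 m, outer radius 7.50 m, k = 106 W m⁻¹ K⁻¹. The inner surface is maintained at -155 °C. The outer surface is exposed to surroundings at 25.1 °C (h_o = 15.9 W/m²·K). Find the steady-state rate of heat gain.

Q = 2.02×10^6 W

Treat each layer as a resistance in series:
  R_brass = (1/7.48 − 1/7.50)/(4πk) = 3.565×10^-4/(4π·106) = 2.676×10^-7 K/W
  R_conv,out = 1/(4πr²h) = 1/(4π·7.50²·15.9) = 8.898×10^-5 K/W
ΣR = 2.676×10^-7 + 8.898×10^-5 = 8.925×10^-5 K/W
Q = ΔT/ΣR = (-155 °C − 25.1 °C)/8.925×10^-5 = -2.02×10^6 W
(Negative Q ⇒ heat flows inward; heat gain = 2.02×10^6 W.)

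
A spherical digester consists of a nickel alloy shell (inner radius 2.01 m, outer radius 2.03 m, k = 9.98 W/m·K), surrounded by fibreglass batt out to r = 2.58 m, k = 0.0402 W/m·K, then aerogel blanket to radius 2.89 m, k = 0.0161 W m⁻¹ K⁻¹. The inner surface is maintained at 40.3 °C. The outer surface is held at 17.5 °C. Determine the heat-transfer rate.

Series thermal resistances, inner to outer:
  R_nickel alloy = (1/2.01 − 1/2.03)/(4πk) = 0.004902/(4π·9.98) = 3.908×10^-5 K/W
  R_fibreglass batt = (1/2.03 − 1/2.58)/(4πk) = 0.1050/(4π·0.0402) = 0.2079 K/W
  R_aerogel blanket = (1/2.58 − 1/2.89)/(4πk) = 0.04158/(4π·0.0161) = 0.2055 K/W
ΣR = 3.908×10^-5 + 0.2079 + 0.2055 = 0.4134 K/W
Q = ΔT/ΣR = (40.3 °C − 17.5 °C)/0.4134 = 55.2 W

Q = 55.2 W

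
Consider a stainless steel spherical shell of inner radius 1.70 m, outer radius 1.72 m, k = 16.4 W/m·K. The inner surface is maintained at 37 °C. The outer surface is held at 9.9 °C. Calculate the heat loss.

Q = 4πk·ΔT/(1/r₁ − 1/r₂) = 4π × 16.4 × 27.1 / (1/1.70 − 1/1.72) = 8.17×10^5 W

Q = 817 kW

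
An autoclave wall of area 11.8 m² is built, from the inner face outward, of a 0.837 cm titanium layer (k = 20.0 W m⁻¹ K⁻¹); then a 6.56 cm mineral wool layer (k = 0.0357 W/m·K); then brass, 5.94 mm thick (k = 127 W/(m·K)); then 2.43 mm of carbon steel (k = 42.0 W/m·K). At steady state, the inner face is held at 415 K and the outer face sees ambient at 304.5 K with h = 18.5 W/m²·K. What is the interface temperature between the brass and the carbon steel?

Resistance network (inner→outer):
  R_titanium = L/(kA) = 0.00837/(20.0·11.8) = 3.547×10^-5 K/W
  R_mineral wool = L/(kA) = 0.0656/(0.0357·11.8) = 0.1557 K/W
  R_brass = L/(kA) = 0.00594/(127·11.8) = 3.964×10^-6 K/W
  R_carbon steel = L/(kA) = 0.00243/(42.0·11.8) = 4.903×10^-6 K/W
  R_conv,out = 1/(hA) = 1/(18.5·11.8) = 0.004581 K/W
ΣR = 3.547×10^-5 + 0.1557 + 3.964×10^-6 + 4.903×10^-6 + 0.004581 = 0.1603 K/W
Q = ΔT/ΣR = (415 K − 304.5 K)/0.1603 = 689.3 W
From the inner boundary to the brass/carbon steel interface, ΣR_partial = 0.1557 K/W.
T_interface = T_in − Q·ΣR_partial = 415 K − (689.3)(0.1557) = 307.7 K

T = 307.7 K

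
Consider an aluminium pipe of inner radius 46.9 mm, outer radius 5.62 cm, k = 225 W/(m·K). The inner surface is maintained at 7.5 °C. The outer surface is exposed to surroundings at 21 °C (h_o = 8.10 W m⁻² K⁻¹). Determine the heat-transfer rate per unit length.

Series thermal resistances, inner to outer:
  R'_aluminium = ln(0.0562/0.0469)/(2πk) = 0.1809/(2π·225) = 1.280×10^-4 m·K/W
  R'_conv,out = 1/(2πr h) = 1/(2π·0.0562·8.10) = 0.3496 m·K/W
ΣR = 1.280×10^-4 + 0.3496 = 0.3497 m·K/W
Q' = ΔT/ΣR = (7.5 °C − 21 °C)/0.3497 = -38.6 W/m
(Negative Q' ⇒ heat flows inward; heat gain = 38.6 W/m.)

Q' = 38.6 W/m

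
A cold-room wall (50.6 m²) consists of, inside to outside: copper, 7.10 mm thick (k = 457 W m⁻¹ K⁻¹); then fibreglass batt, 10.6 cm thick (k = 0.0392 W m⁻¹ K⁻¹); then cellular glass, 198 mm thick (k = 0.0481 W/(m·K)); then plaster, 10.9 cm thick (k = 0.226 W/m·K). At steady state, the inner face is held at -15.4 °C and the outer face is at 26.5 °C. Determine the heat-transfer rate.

Q = 290 W

Treat each layer as a resistance in series:
  R_copper = L/(kA) = 0.00710/(457·50.6) = 3.070×10^-7 K/W
  R_fibreglass batt = L/(kA) = 0.106/(0.0392·50.6) = 0.05344 K/W
  R_cellular glass = L/(kA) = 0.198/(0.0481·50.6) = 0.08135 K/W
  R_plaster = L/(kA) = 0.109/(0.226·50.6) = 0.009532 K/W
ΣR = 3.070×10^-7 + 0.05344 + 0.08135 + 0.009532 = 0.1443 K/W
Q = ΔT/ΣR = (-15.4 °C − 26.5 °C)/0.1443 = -290 W
(Negative Q ⇒ heat flows inward; heat gain = 290 W.)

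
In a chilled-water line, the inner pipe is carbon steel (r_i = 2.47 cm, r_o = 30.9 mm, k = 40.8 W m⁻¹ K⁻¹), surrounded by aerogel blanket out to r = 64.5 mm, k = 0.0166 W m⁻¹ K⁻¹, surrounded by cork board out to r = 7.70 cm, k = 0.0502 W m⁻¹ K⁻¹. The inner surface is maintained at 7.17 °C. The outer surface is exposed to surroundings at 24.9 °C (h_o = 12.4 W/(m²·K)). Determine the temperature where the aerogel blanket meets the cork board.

Treat each layer as a resistance in series:
  R'_carbon steel = ln(0.0309/0.0247)/(2πk) = 0.2240/(2π·40.8) = 8.736×10^-4 m·K/W
  R'_aerogel blanket = ln(0.0645/0.0309)/(2πk) = 0.7359/(2π·0.0166) = 7.056 m·K/W
  R'_cork board = ln(0.0770/0.0645)/(2πk) = 0.1771/(2π·0.0502) = 0.5616 m·K/W
  R'_conv,out = 1/(2πr h) = 1/(2π·0.0770·12.4) = 0.1667 m·K/W
ΣR = 8.736×10^-4 + 7.056 + 0.5616 + 0.1667 = 7.785 m·K/W
Q' = ΔT/ΣR = (7.17 °C − 24.9 °C)/7.785 = -2.277 W/m
From the inner boundary to the aerogel blanket/cork board interface, ΣR_partial = 7.057 m·K/W.
T_interface = T_in − Q'·ΣR_partial = 7.17 °C − (-2.277)(7.057) = 23.2 °C

T = 23.2 °C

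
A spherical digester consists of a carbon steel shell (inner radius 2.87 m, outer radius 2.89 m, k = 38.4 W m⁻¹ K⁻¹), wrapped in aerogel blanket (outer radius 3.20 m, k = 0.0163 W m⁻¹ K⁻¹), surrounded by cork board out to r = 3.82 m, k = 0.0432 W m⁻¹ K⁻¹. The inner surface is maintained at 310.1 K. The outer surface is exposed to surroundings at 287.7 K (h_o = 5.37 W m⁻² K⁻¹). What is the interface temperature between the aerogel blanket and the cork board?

Resistance network (inner→outer):
  R_carbon steel = (1/2.87 − 1/2.89)/(4πk) = 0.002411/(4π·38.4) = 4.997×10^-6 K/W
  R_aerogel blanket = (1/2.89 − 1/3.20)/(4πk) = 0.03352/(4π·0.0163) = 0.1637 K/W
  R_cork board = (1/3.20 − 1/3.82)/(4πk) = 0.05072/(4π·0.0432) = 0.09343 K/W
  R_conv,out = 1/(4πr²h) = 1/(4π·3.82²·5.37) = 0.001016 K/W
ΣR = 4.997×10^-6 + 0.1637 + 0.09343 + 0.001016 = 0.2582 K/W
Q = ΔT/ΣR = (310.1 K − 287.7 K)/0.2582 = 86.75 W
From the inner boundary to the aerogel blanket/cork board interface, ΣR_partial = 0.1637 K/W.
T_interface = T_in − Q·ΣR_partial = 310.1 K − (86.75)(0.1637) = 295.9 K

T = 295.9 K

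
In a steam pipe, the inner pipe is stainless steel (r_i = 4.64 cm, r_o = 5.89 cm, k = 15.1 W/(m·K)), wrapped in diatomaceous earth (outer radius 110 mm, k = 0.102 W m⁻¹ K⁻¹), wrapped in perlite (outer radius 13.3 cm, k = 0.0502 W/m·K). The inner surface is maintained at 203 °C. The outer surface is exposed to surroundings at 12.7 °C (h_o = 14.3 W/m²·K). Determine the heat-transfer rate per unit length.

Treat each layer as a resistance in series:
  R'_stainless steel = ln(0.0589/0.0464)/(2πk) = 0.2385/(2π·15.1) = 0.002514 m·K/W
  R'_diatomaceous earth = ln(0.110/0.0589)/(2πk) = 0.6246/(2π·0.102) = 0.9747 m·K/W
  R'_perlite = ln(0.133/0.110)/(2πk) = 0.1899/(2π·0.0502) = 0.6020 m·K/W
  R'_conv,out = 1/(2πr h) = 1/(2π·0.133·14.3) = 0.08368 m·K/W
ΣR = 0.002514 + 0.9747 + 0.6020 + 0.08368 = 1.663 m·K/W
Q' = ΔT/ΣR = (203 °C − 12.7 °C)/1.663 = 114 W/m

Q' = 114 W/m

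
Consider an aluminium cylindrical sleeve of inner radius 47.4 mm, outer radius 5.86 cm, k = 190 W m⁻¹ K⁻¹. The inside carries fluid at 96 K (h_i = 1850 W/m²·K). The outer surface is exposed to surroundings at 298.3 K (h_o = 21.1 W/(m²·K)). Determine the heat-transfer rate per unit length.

Series thermal resistances, inner to outer:
  R'_conv,in = 1/(2πr h) = 1/(2π·0.0474·1850) = 0.001815 m·K/W
  R'_aluminium = ln(0.0586/0.0474)/(2πk) = 0.2121/(2π·190) = 1.777×10^-4 m·K/W
  R'_conv,out = 1/(2πr h) = 1/(2π·0.0586·21.1) = 0.1287 m·K/W
ΣR = 0.001815 + 1.777×10^-4 + 0.1287 = 0.1307 m·K/W
Q' = ΔT/ΣR = (96 K − 298.3 K)/0.1307 = -1550 W/m
(Negative Q' ⇒ heat flows inward; heat gain = 1550 W/m.)

Q' = 1550 W/m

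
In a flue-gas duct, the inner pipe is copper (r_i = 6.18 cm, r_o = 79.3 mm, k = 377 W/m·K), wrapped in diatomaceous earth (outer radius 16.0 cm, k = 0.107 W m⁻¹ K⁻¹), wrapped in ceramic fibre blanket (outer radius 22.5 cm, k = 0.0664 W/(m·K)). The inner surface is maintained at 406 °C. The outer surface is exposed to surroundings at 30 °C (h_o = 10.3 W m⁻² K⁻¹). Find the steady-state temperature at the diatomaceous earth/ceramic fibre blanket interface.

Treat each layer as a resistance in series:
  R'_copper = ln(0.0793/0.0618)/(2πk) = 0.2493/(2π·377) = 1.053×10^-4 m·K/W
  R'_diatomaceous earth = ln(0.160/0.0793)/(2πk) = 0.7019/(2π·0.107) = 1.044 m·K/W
  R'_ceramic fibre blanket = ln(0.225/0.160)/(2πk) = 0.3409/(2π·0.0664) = 0.8172 m·K/W
  R'_conv,out = 1/(2πr h) = 1/(2π·0.225·10.3) = 0.06868 m·K/W
ΣR = 1.053×10^-4 + 1.044 + 0.8172 + 0.06868 = 1.930 m·K/W
Q' = ΔT/ΣR = (406 °C − 30 °C)/1.930 = 194.8 W/m
From the inner boundary to the diatomaceous earth/ceramic fibre blanket interface, ΣR_partial = 1.044 m·K/W.
T_interface = T_in − Q'·ΣR_partial = 406 °C − (194.8)(1.044) = 203 °C

T = 203 °C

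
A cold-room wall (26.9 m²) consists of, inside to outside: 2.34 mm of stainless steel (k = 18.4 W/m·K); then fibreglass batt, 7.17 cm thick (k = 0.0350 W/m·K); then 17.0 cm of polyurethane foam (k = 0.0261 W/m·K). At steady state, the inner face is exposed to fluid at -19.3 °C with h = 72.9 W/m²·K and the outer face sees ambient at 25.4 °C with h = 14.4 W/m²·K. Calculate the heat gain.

Q = 139 W

Treat each layer as a resistance in series:
  R_conv,in = 1/(hA) = 1/(72.9·26.9) = 5.099×10^-4 K/W
  R_stainless steel = L/(kA) = 0.00234/(18.4·26.9) = 4.728×10^-6 K/W
  R_fibreglass batt = L/(kA) = 0.0717/(0.0350·26.9) = 0.07616 K/W
  R_polyurethane foam = L/(kA) = 0.170/(0.0261·26.9) = 0.2421 K/W
  R_conv,out = 1/(hA) = 1/(14.4·26.9) = 0.002582 K/W
ΣR = 5.099×10^-4 + 4.728×10^-6 + 0.07616 + 0.2421 + 0.002582 = 0.3214 K/W
Q = ΔT/ΣR = (-19.3 °C − 25.4 °C)/0.3214 = -139 W
(Negative Q ⇒ heat flows inward; heat gain = 139 W.)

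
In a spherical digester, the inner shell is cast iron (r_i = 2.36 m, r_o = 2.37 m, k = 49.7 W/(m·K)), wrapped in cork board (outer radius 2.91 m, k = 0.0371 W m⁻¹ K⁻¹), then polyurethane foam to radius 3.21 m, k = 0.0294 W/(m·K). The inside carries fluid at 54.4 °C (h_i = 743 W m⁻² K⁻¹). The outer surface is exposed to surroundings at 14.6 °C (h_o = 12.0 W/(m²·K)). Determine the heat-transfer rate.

Q = 156 W

Treat each layer as a resistance in series:
  R_conv,in = 1/(4πr²h) = 1/(4π·2.36²·743) = 1.923×10^-5 K/W
  R_cast iron = (1/2.36 − 1/2.37)/(4πk) = 0.001788/(4π·49.7) = 2.863×10^-6 K/W
  R_cork board = (1/2.37 − 1/2.91)/(4πk) = 0.07830/(4π·0.0371) = 0.1679 K/W
  R_polyurethane foam = (1/2.91 − 1/3.21)/(4πk) = 0.03212/(4π·0.0294) = 0.08693 K/W
  R_conv,out = 1/(4πr²h) = 1/(4π·3.21²·12.0) = 6.436×10^-4 K/W
ΣR = 1.923×10^-5 + 2.863×10^-6 + 0.1679 + 0.08693 + 6.436×10^-4 = 0.2555 K/W
Q = ΔT/ΣR = (54.4 °C − 14.6 °C)/0.2555 = 156 W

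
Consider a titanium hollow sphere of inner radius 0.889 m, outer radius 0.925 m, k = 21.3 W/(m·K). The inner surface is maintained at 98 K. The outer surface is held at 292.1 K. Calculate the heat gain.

Q = 4πk·ΔT/(1/r₁ − 1/r₂) = 4π × 21.3 × 194.1 / (1/0.889 − 1/0.925) = 1.19×10^6 W

Q = 1.19×10^6 W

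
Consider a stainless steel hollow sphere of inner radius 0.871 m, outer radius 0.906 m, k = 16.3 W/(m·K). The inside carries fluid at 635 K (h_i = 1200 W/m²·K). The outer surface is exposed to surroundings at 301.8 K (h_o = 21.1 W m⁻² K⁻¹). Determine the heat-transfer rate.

Treat each layer as a resistance in series:
  R_conv,in = 1/(4πr²h) = 1/(4π·0.871²·1200) = 8.741×10^-5 K/W
  R_stainless steel = (1/0.871 − 1/0.906)/(4πk) = 0.04435/(4π·16.3) = 2.165×10^-4 K/W
  R_conv,out = 1/(4πr²h) = 1/(4π·0.906²·21.1) = 0.004595 K/W
ΣR = 8.741×10^-5 + 2.165×10^-4 + 0.004595 = 0.004899 K/W
Q = ΔT/ΣR = (635 K − 301.8 K)/0.004899 = 68000 W

Q = 68000 W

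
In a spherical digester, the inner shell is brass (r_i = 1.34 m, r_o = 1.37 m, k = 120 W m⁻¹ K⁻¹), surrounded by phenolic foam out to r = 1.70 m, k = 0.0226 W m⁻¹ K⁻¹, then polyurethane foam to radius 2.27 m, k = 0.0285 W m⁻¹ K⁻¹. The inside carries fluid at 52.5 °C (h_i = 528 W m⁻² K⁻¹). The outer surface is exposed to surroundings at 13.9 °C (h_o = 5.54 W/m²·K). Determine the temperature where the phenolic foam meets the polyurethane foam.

Resistance network (inner→outer):
  R_conv,in = 1/(4πr²h) = 1/(4π·1.34²·528) = 8.394×10^-5 K/W
  R_brass = (1/1.34 − 1/1.37)/(4πk) = 0.01634/(4π·120) = 1.084×10^-5 K/W
  R_phenolic foam = (1/1.37 − 1/1.70)/(4πk) = 0.1417/(4π·0.0226) = 0.4989 K/W
  R_polyurethane foam = (1/1.70 − 1/2.27)/(4πk) = 0.1477/(4π·0.0285) = 0.4124 K/W
  R_conv,out = 1/(4πr²h) = 1/(4π·2.27²·5.54) = 0.002788 K/W
ΣR = 8.394×10^-5 + 1.084×10^-5 + 0.4989 + 0.4124 + 0.002788 = 0.9142 K/W
Q = ΔT/ΣR = (52.5 °C − 13.9 °C)/0.9142 = 42.22 W
From the inner boundary to the phenolic foam/polyurethane foam interface, ΣR_partial = 0.4990 K/W.
T_interface = T_in − Q·ΣR_partial = 52.5 °C − (42.22)(0.4990) = 31.4 °C

T = 31.4 °C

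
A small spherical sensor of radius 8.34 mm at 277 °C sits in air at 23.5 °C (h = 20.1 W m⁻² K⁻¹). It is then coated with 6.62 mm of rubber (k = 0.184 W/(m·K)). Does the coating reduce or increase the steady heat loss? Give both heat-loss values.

increases: 4.45 → 6.24 W

Critical radius for a sphere: r_cr = 2k/h = 0.0183 m = 1.83 cm.
Outer radius after coating: r₂ = 0.00834 + 0.00662 = 0.01496 m.
Since r₁ < r_cr and r₂ ≤ r_cr, the coating moves toward the maximum at r_cr — heat loss rises.
Bare: R = 1/(4πr₁²h) = 56.92 K/W; Q = 253.5/56.92 = 4.45 W.
Coated: R = R_cond + R_conv = 40.64 K/W; Q = 253.5/40.64 = 6.24 W.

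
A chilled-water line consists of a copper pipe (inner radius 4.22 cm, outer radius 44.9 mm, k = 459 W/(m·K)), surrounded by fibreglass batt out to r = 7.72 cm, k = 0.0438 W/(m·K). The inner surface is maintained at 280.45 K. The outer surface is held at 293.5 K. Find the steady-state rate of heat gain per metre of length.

Q' = 6.63 W/m

Treat each layer as a resistance in series:
  R'_copper = ln(0.0449/0.0422)/(2πk) = 0.06202/(2π·459) = 2.150×10^-5 m·K/W
  R'_fibreglass batt = ln(0.0772/0.0449)/(2πk) = 0.5420/(2π·0.0438) = 1.969 m·K/W
ΣR = 2.150×10^-5 + 1.969 = 1.969 m·K/W
Q' = ΔT/ΣR = (280.45 K − 293.5 K)/1.969 = -6.63 W/m
(Negative Q' ⇒ heat flows inward; heat gain = 6.63 W/m.)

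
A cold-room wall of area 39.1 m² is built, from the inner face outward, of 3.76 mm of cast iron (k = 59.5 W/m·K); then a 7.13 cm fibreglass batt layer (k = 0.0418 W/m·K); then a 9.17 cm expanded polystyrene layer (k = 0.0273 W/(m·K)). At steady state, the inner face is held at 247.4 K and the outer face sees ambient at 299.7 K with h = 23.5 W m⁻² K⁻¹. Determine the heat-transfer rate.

Q = 400 W

Treat each layer as a resistance in series:
  R_cast iron = L/(kA) = 0.00376/(59.5·39.1) = 1.616×10^-6 K/W
  R_fibreglass batt = L/(kA) = 0.0713/(0.0418·39.1) = 0.04363 K/W
  R_expanded polystyrene = L/(kA) = 0.0917/(0.0273·39.1) = 0.08591 K/W
  R_conv,out = 1/(hA) = 1/(23.5·39.1) = 0.001088 K/W
ΣR = 1.616×10^-6 + 0.04363 + 0.08591 + 0.001088 = 0.1306 K/W
Q = ΔT/ΣR = (247.4 K − 299.7 K)/0.1306 = -400 W
(Negative Q ⇒ heat flows inward; heat gain = 400 W.)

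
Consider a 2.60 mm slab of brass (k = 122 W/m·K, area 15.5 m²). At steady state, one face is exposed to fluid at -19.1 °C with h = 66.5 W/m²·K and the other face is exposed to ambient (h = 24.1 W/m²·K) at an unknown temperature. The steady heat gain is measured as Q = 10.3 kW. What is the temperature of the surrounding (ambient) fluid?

Sum the resistances:
  R_conv,in = 1/(hA) = 1/(66.5·15.5) = 9.702×10^-4 K/W
  R_brass = L/(kA) = 0.00260/(122·15.5) = 1.375×10^-6 K/W
  R_conv,out = 1/(hA) = 1/(24.1·15.5) = 0.002677 K/W
ΣR = 0.003649 K/W
ΔT = Q·ΣR = 10300 × 0.003649 = 37.58 K
Heat flows inward, so T_out = T_in + ΔT = -19.1 + 37.58 = 18.5 °C

T_out = 18.5 °C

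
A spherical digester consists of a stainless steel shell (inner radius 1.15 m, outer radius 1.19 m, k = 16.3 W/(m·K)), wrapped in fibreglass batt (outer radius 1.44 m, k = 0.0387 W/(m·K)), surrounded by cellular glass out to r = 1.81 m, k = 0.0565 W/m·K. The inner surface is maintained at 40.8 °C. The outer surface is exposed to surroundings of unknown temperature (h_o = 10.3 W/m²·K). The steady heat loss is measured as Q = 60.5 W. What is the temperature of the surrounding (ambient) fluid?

Sum the resistances:
  R_stainless steel = (1/1.15 − 1/1.19)/(4πk) = 0.02923/(4π·16.3) = 1.427×10^-4 K/W
  R_fibreglass batt = (1/1.19 − 1/1.44)/(4πk) = 0.1459/(4π·0.0387) = 0.3000 K/W
  R_cellular glass = (1/1.44 − 1/1.81)/(4πk) = 0.1420/(4π·0.0565) = 0.1999 K/W
  R_conv,out = 1/(4πr²h) = 1/(4π·1.81²·10.3) = 0.002358 K/W
ΣR = 0.5024 K/W
ΔT = Q·ΣR = 60.5 × 0.5024 = 30.40 K
Heat flows outward, so T_out = T_in − ΔT = 40.8 − 30.40 = 10.4 °C

T_out = 10.4 °C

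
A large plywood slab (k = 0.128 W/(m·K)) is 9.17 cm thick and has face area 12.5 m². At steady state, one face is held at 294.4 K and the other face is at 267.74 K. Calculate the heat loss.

Q = 465 W

Q = kA·ΔT/L = 0.128 × 12.5 × |294.4 K − 267.74 K| / 0.0917 = 465 W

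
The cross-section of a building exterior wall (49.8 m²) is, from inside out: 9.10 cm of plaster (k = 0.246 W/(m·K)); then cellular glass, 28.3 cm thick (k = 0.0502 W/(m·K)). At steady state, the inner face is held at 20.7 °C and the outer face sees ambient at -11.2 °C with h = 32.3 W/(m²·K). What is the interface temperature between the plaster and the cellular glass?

T = 18.7 °C

Resistance network (inner→outer):
  R_plaster = L/(kA) = 0.0910/(0.246·49.8) = 0.007428 K/W
  R_cellular glass = L/(kA) = 0.283/(0.0502·49.8) = 0.1132 K/W
  R_conv,out = 1/(hA) = 1/(32.3·49.8) = 6.217×10^-4 K/W
ΣR = 0.007428 + 0.1132 + 6.217×10^-4 = 0.1212 K/W
Q = ΔT/ΣR = (20.7 °C − -11.2 °C)/0.1212 = 263.2 W
From the inner boundary to the plaster/cellular glass interface, ΣR_partial = 0.007428 K/W.
T_interface = T_in − Q·ΣR_partial = 20.7 °C − (263.2)(0.007428) = 18.7 °C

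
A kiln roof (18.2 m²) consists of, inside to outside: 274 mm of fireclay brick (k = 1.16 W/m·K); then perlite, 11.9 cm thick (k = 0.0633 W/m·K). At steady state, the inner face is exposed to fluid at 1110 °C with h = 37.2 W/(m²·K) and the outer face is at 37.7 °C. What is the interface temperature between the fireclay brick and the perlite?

T = 978 °C

Series thermal resistances, inner to outer:
  R_conv,in = 1/(hA) = 1/(37.2·18.2) = 0.001477 K/W
  R_fireclay brick = L/(kA) = 0.274/(1.16·18.2) = 0.01298 K/W
  R_perlite = L/(kA) = 0.119/(0.0633·18.2) = 0.1033 K/W
ΣR = 0.001477 + 0.01298 + 0.1033 = 0.1178 K/W
Q = ΔT/ΣR = (1110 °C − 37.7 °C)/0.1178 = 9103 W
From the inner boundary to the fireclay brick/perlite interface, ΣR_partial = 0.01446 K/W.
T_interface = T_in − Q·ΣR_partial = 1110 °C − (9103)(0.01446) = 978 °C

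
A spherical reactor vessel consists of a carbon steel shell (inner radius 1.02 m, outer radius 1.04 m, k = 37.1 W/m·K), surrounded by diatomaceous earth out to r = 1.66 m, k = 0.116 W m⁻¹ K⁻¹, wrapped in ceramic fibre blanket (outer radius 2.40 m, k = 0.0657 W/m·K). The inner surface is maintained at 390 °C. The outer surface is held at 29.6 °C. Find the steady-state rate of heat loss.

Resistance network (inner→outer):
  R_carbon steel = (1/1.02 − 1/1.04)/(4πk) = 0.01885/(4π·37.1) = 4.044×10^-5 K/W
  R_diatomaceous earth = (1/1.04 − 1/1.66)/(4πk) = 0.3591/(4π·0.116) = 0.2464 K/W
  R_ceramic fibre blanket = (1/1.66 − 1/2.40)/(4πk) = 0.1857/(4π·0.0657) = 0.2250 K/W
ΣR = 4.044×10^-5 + 0.2464 + 0.2250 = 0.4714 K/W
Q = ΔT/ΣR = (390 °C − 29.6 °C)/0.4714 = 765 W

Q = 765 W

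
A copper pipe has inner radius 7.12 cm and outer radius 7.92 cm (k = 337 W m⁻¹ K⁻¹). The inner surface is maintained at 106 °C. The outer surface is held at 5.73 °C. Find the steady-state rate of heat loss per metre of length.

Q' = 1.99×10^6 W/m

Q' = 2πk·ΔT/ln(r₂/r₁) = 2π × 337 × 100.27 / ln(0.0792/0.0712) = 1.99×10^6 W/m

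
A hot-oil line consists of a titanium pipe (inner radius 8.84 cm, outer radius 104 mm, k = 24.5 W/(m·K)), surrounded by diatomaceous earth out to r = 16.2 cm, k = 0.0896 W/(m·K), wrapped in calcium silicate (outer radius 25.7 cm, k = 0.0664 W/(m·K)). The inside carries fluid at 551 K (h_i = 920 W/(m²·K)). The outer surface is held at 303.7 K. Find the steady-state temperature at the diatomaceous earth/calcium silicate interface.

T = 448 K

Series thermal resistances, inner to outer:
  R'_conv,in = 1/(2πr h) = 1/(2π·0.0884·920) = 0.001957 m·K/W
  R'_titanium = ln(0.104/0.0884)/(2πk) = 0.1625/(2π·24.5) = 0.001056 m·K/W
  R'_diatomaceous earth = ln(0.162/0.104)/(2πk) = 0.4432/(2π·0.0896) = 0.7873 m·K/W
  R'_calcium silicate = ln(0.257/0.162)/(2πk) = 0.4615/(2π·0.0664) = 1.106 m·K/W
ΣR = 0.001957 + 0.001056 + 0.7873 + 1.106 = 1.896 m·K/W
Q' = ΔT/ΣR = (551 K − 303.7 K)/1.896 = 130.4 W/m
From the inner boundary to the diatomaceous earth/calcium silicate interface, ΣR_partial = 0.7903 m·K/W.
T_interface = T_in − Q'·ΣR_partial = 551 K − (130.4)(0.7903) = 448 K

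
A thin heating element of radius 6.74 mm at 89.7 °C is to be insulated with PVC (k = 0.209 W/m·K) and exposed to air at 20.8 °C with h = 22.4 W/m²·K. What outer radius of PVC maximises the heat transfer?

For a cylinder, r_cr = k_ins/h = 0.209/22.4 = 0.00933 m = 0.933 cm

r_cr = 0.933 cm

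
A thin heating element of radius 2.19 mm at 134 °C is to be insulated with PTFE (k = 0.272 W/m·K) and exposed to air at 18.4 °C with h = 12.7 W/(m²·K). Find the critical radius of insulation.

For a cylinder, r_cr = k_ins/h = 0.272/12.7 = 0.0214 m = 2.14 cm

r_cr = 2.14 cm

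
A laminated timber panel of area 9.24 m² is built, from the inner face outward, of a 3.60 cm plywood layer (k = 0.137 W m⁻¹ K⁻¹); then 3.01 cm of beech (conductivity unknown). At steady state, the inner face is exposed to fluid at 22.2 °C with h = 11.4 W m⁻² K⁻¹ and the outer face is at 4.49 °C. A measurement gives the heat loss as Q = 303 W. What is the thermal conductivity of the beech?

ΣR = ΔT/Q = |22.2 − 4.49|/303 = 0.05845 K/W
Known resistances:
  R_conv,in = 1/(hA) = 1/(11.4·9.24) = 0.009493 K/W
  R_plywood = L/(kA) = 0.0360/(0.137·9.24) = 0.02844 K/W
R_beech = ΣR − ΣR_known = 0.05845 − 0.03793 = 0.02052 K/W
L/(kA) = 0.02052 ⇒ k = 0.0301/(0.02052·9.24) = 0.159 W/m·K

k = 0.159 W/m·K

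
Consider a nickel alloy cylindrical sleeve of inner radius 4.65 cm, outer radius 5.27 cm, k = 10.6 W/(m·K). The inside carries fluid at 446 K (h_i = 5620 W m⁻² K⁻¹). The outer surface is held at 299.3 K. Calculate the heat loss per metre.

Q' = 59.0 kW/m

Series thermal resistances, inner to outer:
  R'_conv,in = 1/(2πr h) = 1/(2π·0.0465·5620) = 6.090×10^-4 m·K/W
  R'_nickel alloy = ln(0.0527/0.0465)/(2πk) = 0.1252/(2π·10.6) = 0.001879 m·K/W
ΣR = 6.090×10^-4 + 0.001879 = 0.002488 m·K/W
Q' = ΔT/ΣR = (446 K − 299.3 K)/0.002488 = 59000 W/m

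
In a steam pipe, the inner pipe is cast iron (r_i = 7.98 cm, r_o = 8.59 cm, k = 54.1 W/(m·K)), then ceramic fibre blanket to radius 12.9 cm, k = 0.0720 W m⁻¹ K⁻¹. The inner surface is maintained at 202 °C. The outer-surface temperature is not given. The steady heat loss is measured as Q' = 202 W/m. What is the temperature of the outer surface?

T_out = 20.4 °C

Sum the resistances:
  R'_cast iron = ln(0.0859/0.0798)/(2πk) = 0.07366/(2π·54.1) = 2.167×10^-4 m·K/W
  R'_ceramic fibre blanket = ln(0.129/0.0859)/(2πk) = 0.4066/(2π·0.0720) = 0.8988 m·K/W
ΣR = 0.8991 m·K/W
ΔT = Q'·ΣR = 202 × 0.8991 = 181.6 K
Heat flows outward, so T_out = T_in − ΔT = 202 − 181.6 = 20.4 °C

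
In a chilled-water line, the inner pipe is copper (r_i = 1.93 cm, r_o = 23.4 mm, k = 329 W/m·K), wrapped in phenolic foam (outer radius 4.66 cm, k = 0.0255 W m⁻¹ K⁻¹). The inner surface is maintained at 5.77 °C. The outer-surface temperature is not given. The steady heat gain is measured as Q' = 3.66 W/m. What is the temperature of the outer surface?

Series resistances:
  R'_copper = ln(0.0234/0.0193)/(2πk) = 0.1926/(2π·329) = 9.319×10^-5 m·K/W
  R'_phenolic foam = ln(0.0466/0.0234)/(2πk) = 0.6889/(2π·0.0255) = 4.299 m·K/W
ΣR = 4.300 m·K/W
ΔT = Q'·ΣR = 3.66 × 4.300 = 15.74 K
Heat flows inward, so T_out = T_in + ΔT = 5.77 + 15.74 = 21.5 °C

T_out = 21.5 °C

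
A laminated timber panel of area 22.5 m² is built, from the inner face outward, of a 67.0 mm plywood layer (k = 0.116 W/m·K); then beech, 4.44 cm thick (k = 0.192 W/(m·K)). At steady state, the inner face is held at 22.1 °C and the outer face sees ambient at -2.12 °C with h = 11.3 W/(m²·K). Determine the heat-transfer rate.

Series thermal resistances, inner to outer:
  R_plywood = L/(kA) = 0.0670/(0.116·22.5) = 0.02567 K/W
  R_beech = L/(kA) = 0.0444/(0.192·22.5) = 0.01028 K/W
  R_conv,out = 1/(hA) = 1/(11.3·22.5) = 0.003933 K/W
ΣR = 0.02567 + 0.01028 + 0.003933 = 0.03988 K/W
Q = ΔT/ΣR = (22.1 °C − -2.12 °C)/0.03988 = 607 W

Q = 607 W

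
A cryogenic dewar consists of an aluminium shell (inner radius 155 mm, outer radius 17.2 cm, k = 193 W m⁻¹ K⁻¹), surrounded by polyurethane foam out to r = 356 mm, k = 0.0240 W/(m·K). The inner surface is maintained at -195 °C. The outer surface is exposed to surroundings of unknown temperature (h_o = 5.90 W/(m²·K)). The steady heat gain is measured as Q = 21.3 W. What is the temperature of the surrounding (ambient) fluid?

T_out = 19.5 °C

Sum the resistances:
  R_aluminium = (1/0.155 − 1/0.172)/(4πk) = 0.6377/(4π·193) = 2.629×10^-4 K/W
  R_polyurethane foam = (1/0.172 − 1/0.356)/(4πk) = 3.005/(4π·0.0240) = 9.964 K/W
  R_conv,out = 1/(4πr²h) = 1/(4π·0.356²·5.90) = 0.1064 K/W
ΣR = 10.07 K/W
ΔT = Q·ΣR = 21.3 × 10.07 = 214.5 K
Heat flows inward, so T_out = T_in + ΔT = -195 + 214.5 = 19.5 °C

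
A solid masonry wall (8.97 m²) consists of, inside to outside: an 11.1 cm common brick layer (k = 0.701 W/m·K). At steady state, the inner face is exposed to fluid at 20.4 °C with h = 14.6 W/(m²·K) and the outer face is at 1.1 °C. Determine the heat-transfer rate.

Q = 763 W

Series thermal resistances, inner to outer:
  R_conv,in = 1/(hA) = 1/(14.6·8.97) = 0.007636 K/W
  R_common brick = L/(kA) = 0.111/(0.701·8.97) = 0.01765 K/W
ΣR = 0.007636 + 0.01765 = 0.02529 K/W
Q = ΔT/ΣR = (20.4 °C − 1.1 °C)/0.02529 = 763 W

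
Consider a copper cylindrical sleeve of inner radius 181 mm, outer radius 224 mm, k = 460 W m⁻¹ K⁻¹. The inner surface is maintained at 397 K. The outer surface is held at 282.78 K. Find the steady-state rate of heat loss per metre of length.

Q' = 2πk·ΔT/ln(r₂/r₁) = 2π × 460 × 114.22 / ln(0.224/0.181) = 1.55×10^6 W/m

Q' = 1.55×10^6 W/m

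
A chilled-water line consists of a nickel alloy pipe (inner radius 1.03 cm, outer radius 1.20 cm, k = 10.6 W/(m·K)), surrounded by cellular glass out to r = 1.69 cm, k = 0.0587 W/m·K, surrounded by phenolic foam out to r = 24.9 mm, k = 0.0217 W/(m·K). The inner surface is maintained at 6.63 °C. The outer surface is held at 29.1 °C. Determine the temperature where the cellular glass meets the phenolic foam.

Series thermal resistances, inner to outer:
  R'_nickel alloy = ln(0.0120/0.0103)/(2πk) = 0.1528/(2π·10.6) = 0.002294 m·K/W
  R'_cellular glass = ln(0.0169/0.0120)/(2πk) = 0.3424/(2π·0.0587) = 0.9284 m·K/W
  R'_phenolic foam = ln(0.0249/0.0169)/(2πk) = 0.3876/(2π·0.0217) = 2.842 m·K/W
ΣR = 0.002294 + 0.9284 + 2.842 = 3.773 m·K/W
Q' = ΔT/ΣR = (6.63 °C − 29.1 °C)/3.773 = -5.955 W/m
From the inner boundary to the cellular glass/phenolic foam interface, ΣR_partial = 0.9307 m·K/W.
T_interface = T_in − Q'·ΣR_partial = 6.63 °C − (-5.955)(0.9307) = 12.2 °C

T = 12.2 °C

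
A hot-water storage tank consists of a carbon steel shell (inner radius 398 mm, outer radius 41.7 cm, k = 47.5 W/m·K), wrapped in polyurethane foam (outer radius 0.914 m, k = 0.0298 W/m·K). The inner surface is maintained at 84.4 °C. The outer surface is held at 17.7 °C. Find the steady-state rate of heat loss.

Series thermal resistances, inner to outer:
  R_carbon steel = (1/0.398 − 1/0.417)/(4πk) = 0.1145/(4π·47.5) = 1.918×10^-4 K/W
  R_polyurethane foam = (1/0.417 − 1/0.914)/(4πk) = 1.304/(4π·0.0298) = 3.482 K/W
ΣR = 1.918×10^-4 + 3.482 = 3.482 K/W
Q = ΔT/ΣR = (84.4 °C − 17.7 °C)/3.482 = 19.2 W

Q = 19.2 W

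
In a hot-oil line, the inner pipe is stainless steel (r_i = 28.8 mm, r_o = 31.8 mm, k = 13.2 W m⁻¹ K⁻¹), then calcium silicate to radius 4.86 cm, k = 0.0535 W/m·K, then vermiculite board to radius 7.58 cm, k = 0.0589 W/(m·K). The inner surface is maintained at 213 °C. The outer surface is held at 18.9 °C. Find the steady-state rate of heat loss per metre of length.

Q' = 78.8 W/m

Series thermal resistances, inner to outer:
  R'_stainless steel = ln(0.0318/0.0288)/(2πk) = 0.09909/(2π·13.2) = 0.001195 m·K/W
  R'_calcium silicate = ln(0.0486/0.0318)/(2πk) = 0.4242/(2π·0.0535) = 1.262 m·K/W
  R'_vermiculite board = ln(0.0758/0.0486)/(2πk) = 0.4445/(2π·0.0589) = 1.201 m·K/W
ΣR = 0.001195 + 1.262 + 1.201 = 2.464 m·K/W
Q' = ΔT/ΣR = (213 °C − 18.9 °C)/2.464 = 78.8 W/m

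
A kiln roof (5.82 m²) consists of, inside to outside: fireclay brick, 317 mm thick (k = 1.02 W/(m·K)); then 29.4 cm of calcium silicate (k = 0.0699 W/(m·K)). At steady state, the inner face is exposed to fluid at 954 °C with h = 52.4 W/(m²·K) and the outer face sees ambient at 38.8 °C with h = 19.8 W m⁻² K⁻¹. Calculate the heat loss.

Resistance network (inner→outer):
  R_conv,in = 1/(hA) = 1/(52.4·5.82) = 0.003279 K/W
  R_fireclay brick = L/(kA) = 0.317/(1.02·5.82) = 0.05340 K/W
  R_calcium silicate = L/(kA) = 0.294/(0.0699·5.82) = 0.7227 K/W
  R_conv,out = 1/(hA) = 1/(19.8·5.82) = 0.008678 K/W
ΣR = 0.003279 + 0.05340 + 0.7227 + 0.008678 = 0.7881 K/W
Q = ΔT/ΣR = (954 °C − 38.8 °C)/0.7881 = 1160 W

Q = 1160 W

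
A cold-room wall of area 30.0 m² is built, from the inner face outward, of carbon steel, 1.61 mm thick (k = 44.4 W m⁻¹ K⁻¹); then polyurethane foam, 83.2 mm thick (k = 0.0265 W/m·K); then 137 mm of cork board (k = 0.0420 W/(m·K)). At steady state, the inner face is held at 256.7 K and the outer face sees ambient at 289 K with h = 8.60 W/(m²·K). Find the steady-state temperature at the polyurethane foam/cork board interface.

Resistance network (inner→outer):
  R_carbon steel = L/(kA) = 0.00161/(44.4·30.0) = 1.209×10^-6 K/W
  R_polyurethane foam = L/(kA) = 0.0832/(0.0265·30.0) = 0.1047 K/W
  R_cork board = L/(kA) = 0.137/(0.0420·30.0) = 0.1087 K/W
  R_conv,out = 1/(hA) = 1/(8.60·30.0) = 0.003876 K/W
ΣR = 1.209×10^-6 + 0.1047 + 0.1087 + 0.003876 = 0.2173 K/W
Q = ΔT/ΣR = (256.7 K − 289 K)/0.2173 = -148.6 W
From the inner boundary to the polyurethane foam/cork board interface, ΣR_partial = 0.1047 K/W.
T_interface = T_in − Q·ΣR_partial = 256.7 K − (-148.6)(0.1047) = 272.26 K

T = 272.26 K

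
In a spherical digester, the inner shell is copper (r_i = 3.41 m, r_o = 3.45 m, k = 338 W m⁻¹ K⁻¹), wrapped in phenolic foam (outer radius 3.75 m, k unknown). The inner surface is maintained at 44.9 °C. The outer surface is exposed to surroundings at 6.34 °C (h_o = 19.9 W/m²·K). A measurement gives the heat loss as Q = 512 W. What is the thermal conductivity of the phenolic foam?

k = 0.0246 W/m·K

ΣR = ΔT/Q = |44.9 − 6.34|/512 = 0.07531 K/W
Known resistances:
  R_copper = (1/3.41 − 1/3.45)/(4πk) = 0.003400/(4π·338) = 8.005×10^-7 K/W
  R_conv,out = 1/(4πr²h) = 1/(4π·3.75²·19.9) = 2.844×10^-4 K/W
R_phenolic foam = ΣR − ΣR_known = 0.07531 − 2.852×10^-4 = 0.07502 K/W
(1/r₁−1/r₂)/(4πk) = 0.07502 ⇒ k = 0.02319/(4π·0.07502) = 0.0246 W/m·K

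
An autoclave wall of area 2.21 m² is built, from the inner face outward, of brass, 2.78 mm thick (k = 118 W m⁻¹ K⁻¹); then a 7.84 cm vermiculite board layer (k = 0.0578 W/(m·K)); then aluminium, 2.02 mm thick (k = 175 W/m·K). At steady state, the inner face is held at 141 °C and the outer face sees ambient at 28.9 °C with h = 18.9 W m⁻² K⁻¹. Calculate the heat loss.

Q = 176 W

Series thermal resistances, inner to outer:
  R_brass = L/(kA) = 0.00278/(118·2.21) = 1.066×10^-5 K/W
  R_vermiculite board = L/(kA) = 0.0784/(0.0578·2.21) = 0.6138 K/W
  R_aluminium = L/(kA) = 0.00202/(175·2.21) = 5.223×10^-6 K/W
  R_conv,out = 1/(hA) = 1/(18.9·2.21) = 0.02394 K/W
ΣR = 1.066×10^-5 + 0.6138 + 5.223×10^-6 + 0.02394 = 0.6378 K/W
Q = ΔT/ΣR = (141 °C − 28.9 °C)/0.6378 = 176 W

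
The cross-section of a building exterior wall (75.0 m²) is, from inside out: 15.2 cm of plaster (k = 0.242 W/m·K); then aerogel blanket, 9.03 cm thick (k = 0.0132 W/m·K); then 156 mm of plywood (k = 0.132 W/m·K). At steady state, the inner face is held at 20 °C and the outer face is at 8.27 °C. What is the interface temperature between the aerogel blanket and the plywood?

T = 9.87 °C

Series thermal resistances, inner to outer:
  R_plaster = L/(kA) = 0.152/(0.242·75.0) = 0.008375 K/W
  R_aerogel blanket = L/(kA) = 0.0903/(0.0132·75.0) = 0.09121 K/W
  R_plywood = L/(kA) = 0.156/(0.132·75.0) = 0.01576 K/W
ΣR = 0.008375 + 0.09121 + 0.01576 = 0.1153 K/W
Q = ΔT/ΣR = (20 °C − 8.27 °C)/0.1153 = 101.7 W
From the inner boundary to the aerogel blanket/plywood interface, ΣR_partial = 0.09959 K/W.
T_interface = T_in − Q·ΣR_partial = 20 °C − (101.7)(0.09959) = 9.87 °C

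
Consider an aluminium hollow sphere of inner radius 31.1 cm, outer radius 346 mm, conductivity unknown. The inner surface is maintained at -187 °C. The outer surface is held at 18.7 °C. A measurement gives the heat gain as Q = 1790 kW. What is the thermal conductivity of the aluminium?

ΣR = ΔT/Q = |-187 − 18.7|/1.79×10^6 = 1.149×10^-4 K/W
(1/r₁−1/r₂)/(4πk) = 1.149×10^-4 ⇒ k = 0.3253/(4π·1.149×10^-4) = 225 W/m·K

k = 225 W/m·K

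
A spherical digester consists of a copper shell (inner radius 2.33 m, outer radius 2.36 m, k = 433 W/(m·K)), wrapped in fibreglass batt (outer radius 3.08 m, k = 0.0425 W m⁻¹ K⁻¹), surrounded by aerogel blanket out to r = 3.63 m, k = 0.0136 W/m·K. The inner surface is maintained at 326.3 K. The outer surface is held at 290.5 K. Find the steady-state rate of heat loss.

Treat each layer as a resistance in series:
  R_copper = (1/2.33 − 1/2.36)/(4πk) = 0.005456/(4π·433) = 1.003×10^-6 K/W
  R_fibreglass batt = (1/2.36 − 1/3.08)/(4πk) = 0.09905/(4π·0.0425) = 0.1855 K/W
  R_aerogel blanket = (1/3.08 − 1/3.63)/(4πk) = 0.04919/(4π·0.0136) = 0.2878 K/W
ΣR = 1.003×10^-6 + 0.1855 + 0.2878 = 0.4733 K/W
Q = ΔT/ΣR = (326.3 K − 290.5 K)/0.4733 = 75.6 W

Q = 75.6 W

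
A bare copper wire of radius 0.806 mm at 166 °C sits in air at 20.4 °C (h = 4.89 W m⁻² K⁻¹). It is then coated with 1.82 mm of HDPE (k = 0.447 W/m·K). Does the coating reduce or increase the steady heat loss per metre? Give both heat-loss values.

increases: 3.61 → 11.4 W/m

Critical radius for a cylinder: r_cr = k/h = 0.0914 m = 9.14 cm.
Outer radius after coating: r₂ = 8.06×10^-4 + 0.00182 = 0.002626 m.
Since r₁ < r_cr and r₂ ≤ r_cr, the coating moves toward the maximum at r_cr — heat loss rises.
Bare: R = 1/(2πr₁h) = 40.38 m·K/W; Q = 145.6/40.38 = 3.61 W/m.
Coated: R = R_cond + R_conv = 12.81 m·K/W; Q = 145.6/12.81 = 11.4 W/m.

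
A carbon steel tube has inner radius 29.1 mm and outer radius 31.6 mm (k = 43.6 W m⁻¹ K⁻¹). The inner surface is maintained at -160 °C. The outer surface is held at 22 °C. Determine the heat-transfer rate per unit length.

Q' = 605 kW/m

Q' = 2πk·ΔT/ln(r₂/r₁) = 2π × 43.6 × 182 / ln(0.0316/0.0291) = 6.05×10^5 W/m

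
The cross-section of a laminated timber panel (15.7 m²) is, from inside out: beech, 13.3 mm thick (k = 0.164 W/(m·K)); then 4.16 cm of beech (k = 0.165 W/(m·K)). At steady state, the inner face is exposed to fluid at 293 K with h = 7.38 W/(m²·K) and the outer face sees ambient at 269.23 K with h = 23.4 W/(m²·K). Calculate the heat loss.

Q = 730 W

Resistance network (inner→outer):
  R_conv,in = 1/(hA) = 1/(7.38·15.7) = 0.008631 K/W
  R_beech = L/(kA) = 0.0133/(0.164·15.7) = 0.005165 K/W
  R_beech = L/(kA) = 0.0416/(0.165·15.7) = 0.01606 K/W
  R_conv,out = 1/(hA) = 1/(23.4·15.7) = 0.002722 K/W
ΣR = 0.008631 + 0.005165 + 0.01606 + 0.002722 = 0.03258 K/W
Q = ΔT/ΣR = (293 K − 269.23 K)/0.03258 = 730 W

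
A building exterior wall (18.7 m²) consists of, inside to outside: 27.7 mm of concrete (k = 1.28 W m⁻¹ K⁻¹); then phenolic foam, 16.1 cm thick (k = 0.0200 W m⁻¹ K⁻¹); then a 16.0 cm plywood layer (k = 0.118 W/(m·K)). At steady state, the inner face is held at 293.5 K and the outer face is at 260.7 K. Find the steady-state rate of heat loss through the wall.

Resistance network (inner→outer):
  R_concrete = L/(kA) = 0.0277/(1.28·18.7) = 0.001157 K/W
  R_phenolic foam = L/(kA) = 0.161/(0.0200·18.7) = 0.4305 K/W
  R_plywood = L/(kA) = 0.160/(0.118·18.7) = 0.07251 K/W
ΣR = 0.001157 + 0.4305 + 0.07251 = 0.5042 K/W
Q = ΔT/ΣR = (293.5 K − 260.7 K)/0.5042 = 65.1 W

Q = 65.1 W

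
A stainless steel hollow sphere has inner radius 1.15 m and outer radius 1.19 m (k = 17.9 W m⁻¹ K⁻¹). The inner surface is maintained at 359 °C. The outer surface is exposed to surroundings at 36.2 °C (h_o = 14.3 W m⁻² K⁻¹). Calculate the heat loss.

Q = 79500 W

Treat each layer as a resistance in series:
  R_stainless steel = (1/1.15 − 1/1.19)/(4πk) = 0.02923/(4π·17.9) = 1.299×10^-4 K/W
  R_conv,out = 1/(4πr²h) = 1/(4π·1.19²·14.3) = 0.003930 K/W
ΣR = 1.299×10^-4 + 0.003930 = 0.004060 K/W
Q = ΔT/ΣR = (359 °C − 36.2 °C)/0.004060 = 79500 W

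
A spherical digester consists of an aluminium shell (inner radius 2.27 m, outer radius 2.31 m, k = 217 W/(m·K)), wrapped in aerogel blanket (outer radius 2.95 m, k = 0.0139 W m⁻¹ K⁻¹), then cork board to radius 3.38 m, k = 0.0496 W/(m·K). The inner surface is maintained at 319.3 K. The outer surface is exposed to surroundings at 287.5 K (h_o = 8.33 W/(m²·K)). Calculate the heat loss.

Series thermal resistances, inner to outer:
  R_aluminium = (1/2.27 − 1/2.31)/(4πk) = 0.007628/(4π·217) = 2.797×10^-6 K/W
  R_aerogel blanket = (1/2.31 − 1/2.95)/(4πk) = 0.09392/(4π·0.0139) = 0.5377 K/W
  R_cork board = (1/2.95 − 1/3.38)/(4πk) = 0.04313/(4π·0.0496) = 0.06919 K/W
  R_conv,out = 1/(4πr²h) = 1/(4π·3.38²·8.33) = 8.362×10^-4 K/W
ΣR = 2.797×10^-6 + 0.5377 + 0.06919 + 8.362×10^-4 = 0.6077 K/W
Q = ΔT/ΣR = (319.3 K − 287.5 K)/0.6077 = 52.3 W

Q = 52.3 W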